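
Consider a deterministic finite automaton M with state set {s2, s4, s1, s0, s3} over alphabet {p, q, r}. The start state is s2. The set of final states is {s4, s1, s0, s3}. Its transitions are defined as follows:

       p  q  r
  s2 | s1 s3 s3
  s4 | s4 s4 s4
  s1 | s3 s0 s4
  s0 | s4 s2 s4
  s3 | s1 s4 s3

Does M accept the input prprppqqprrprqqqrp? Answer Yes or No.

Yes

Trace: s2 -p-> s1 -r-> s4 -p-> s4 -r-> s4 -p-> s4 -p-> s4 -q-> s4 -q-> s4 -p-> s4 -r-> s4 -r-> s4 -p-> s4 -r-> s4 -q-> s4 -q-> s4 -q-> s4 -r-> s4 -p-> s4
End state s4 is accepting.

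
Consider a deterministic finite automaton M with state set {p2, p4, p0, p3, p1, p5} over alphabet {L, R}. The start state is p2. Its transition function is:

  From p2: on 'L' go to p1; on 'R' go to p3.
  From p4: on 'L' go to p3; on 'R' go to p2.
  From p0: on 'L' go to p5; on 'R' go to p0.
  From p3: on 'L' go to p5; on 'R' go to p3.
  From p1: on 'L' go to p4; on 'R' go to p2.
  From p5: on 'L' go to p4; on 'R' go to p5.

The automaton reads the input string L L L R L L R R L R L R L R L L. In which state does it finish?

p2 → p1 → p4 → p3 → p3 → p5 → p4 → p2 → p3 → p5 → p5 → p4 → p2 → p1 → p2 → p1 → p4

p4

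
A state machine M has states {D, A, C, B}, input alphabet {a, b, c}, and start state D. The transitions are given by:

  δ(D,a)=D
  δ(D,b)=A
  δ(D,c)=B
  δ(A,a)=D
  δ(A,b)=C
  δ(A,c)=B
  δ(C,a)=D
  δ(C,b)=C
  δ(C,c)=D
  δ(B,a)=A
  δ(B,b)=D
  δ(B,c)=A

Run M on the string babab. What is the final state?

A

start at D
read 'b': D → A
read 'a': A → D
read 'b': D → A
read 'a': A → D
read 'b': D → A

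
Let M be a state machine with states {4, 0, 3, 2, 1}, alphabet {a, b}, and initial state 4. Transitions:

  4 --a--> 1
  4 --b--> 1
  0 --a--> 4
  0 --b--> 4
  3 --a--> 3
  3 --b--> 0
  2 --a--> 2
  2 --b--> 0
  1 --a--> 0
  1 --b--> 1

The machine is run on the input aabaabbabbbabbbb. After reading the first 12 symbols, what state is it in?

4 → 1 → 0 → 4 → 1 → 0 → 4 → 1 → 0 → 4 → 1 → 1 → 0
After 12 symbols: 0.

0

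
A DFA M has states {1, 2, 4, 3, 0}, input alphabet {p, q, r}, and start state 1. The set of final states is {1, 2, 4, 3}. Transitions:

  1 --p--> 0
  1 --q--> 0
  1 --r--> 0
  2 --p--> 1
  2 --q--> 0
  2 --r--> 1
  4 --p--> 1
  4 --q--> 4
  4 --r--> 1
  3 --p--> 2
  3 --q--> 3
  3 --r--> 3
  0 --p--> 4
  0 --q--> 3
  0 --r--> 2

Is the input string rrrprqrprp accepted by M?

Yes

Trace: 1 -r-> 0 -r-> 2 -r-> 1 -p-> 0 -r-> 2 -q-> 0 -r-> 2 -p-> 1 -r-> 0 -p-> 4
End state 4 is accepting.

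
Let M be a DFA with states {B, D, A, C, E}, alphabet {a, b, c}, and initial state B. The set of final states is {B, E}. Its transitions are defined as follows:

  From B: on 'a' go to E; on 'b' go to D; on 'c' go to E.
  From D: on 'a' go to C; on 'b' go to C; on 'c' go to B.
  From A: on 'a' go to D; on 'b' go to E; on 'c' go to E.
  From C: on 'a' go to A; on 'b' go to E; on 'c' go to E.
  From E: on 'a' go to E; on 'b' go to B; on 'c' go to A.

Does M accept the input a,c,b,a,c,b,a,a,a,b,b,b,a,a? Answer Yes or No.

No

Trace: B -a-> E -c-> A -b-> E -a-> E -c-> A -b-> E -a-> E -a-> E -a-> E -b-> B -b-> D -b-> C -a-> A -a-> D
End state D is not accepting.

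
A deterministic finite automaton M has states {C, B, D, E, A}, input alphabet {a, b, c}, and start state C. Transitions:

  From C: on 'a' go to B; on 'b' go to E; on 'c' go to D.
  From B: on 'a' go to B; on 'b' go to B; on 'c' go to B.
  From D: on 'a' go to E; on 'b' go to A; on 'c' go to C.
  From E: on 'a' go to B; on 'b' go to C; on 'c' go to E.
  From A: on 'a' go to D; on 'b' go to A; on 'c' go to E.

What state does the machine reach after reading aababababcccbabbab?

B

C → B → B → B → B → B → B → B → B → B → B → B → B → B → B → B → B → B → B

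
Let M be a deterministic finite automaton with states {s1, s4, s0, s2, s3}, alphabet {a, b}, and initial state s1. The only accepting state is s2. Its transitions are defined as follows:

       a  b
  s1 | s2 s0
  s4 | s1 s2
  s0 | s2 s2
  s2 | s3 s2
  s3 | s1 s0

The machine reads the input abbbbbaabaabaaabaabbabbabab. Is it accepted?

start at s1
read 'a': s1 → s2
read 'b': s2 → s2
read 'b': s2 → s2
read 'b': s2 → s2
read 'b': s2 → s2
read 'b': s2 → s2
read 'a': s2 → s3
read 'a': s3 → s1
read 'b': s1 → s0
read 'a': s0 → s2
read 'a': s2 → s3
read 'b': s3 → s0
read 'a': s0 → s2
read 'a': s2 → s3
read 'a': s3 → s1
read 'b': s1 → s0
read 'a': s0 → s2
read 'a': s2 → s3
read 'b': s3 → s0
read 'b': s0 → s2
read 'a': s2 → s3
read 'b': s3 → s0
read 'b': s0 → s2
read 'a': s2 → s3
read 'b': s3 → s0
read 'a': s0 → s2
read 'b': s2 → s2
End state s2 is accepting.

Yes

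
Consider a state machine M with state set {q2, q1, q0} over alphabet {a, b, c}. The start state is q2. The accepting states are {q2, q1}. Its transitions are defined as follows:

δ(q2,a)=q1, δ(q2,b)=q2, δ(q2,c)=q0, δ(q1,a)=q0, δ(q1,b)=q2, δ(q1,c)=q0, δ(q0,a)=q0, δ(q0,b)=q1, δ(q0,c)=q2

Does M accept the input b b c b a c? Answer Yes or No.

Yes

Trace: q2 -b-> q2 -b-> q2 -c-> q0 -b-> q1 -a-> q0 -c-> q2
End state q2 is accepting.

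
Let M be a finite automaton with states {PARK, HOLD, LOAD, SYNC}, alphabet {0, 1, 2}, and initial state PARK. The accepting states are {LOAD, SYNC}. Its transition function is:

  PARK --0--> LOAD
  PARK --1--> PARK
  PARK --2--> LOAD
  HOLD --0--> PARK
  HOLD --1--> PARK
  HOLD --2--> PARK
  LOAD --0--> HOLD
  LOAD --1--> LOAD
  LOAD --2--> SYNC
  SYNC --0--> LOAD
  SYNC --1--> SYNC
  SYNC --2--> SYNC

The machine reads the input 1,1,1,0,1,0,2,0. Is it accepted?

Yes

PARK → PARK → PARK → PARK → LOAD → LOAD → HOLD → PARK → LOAD
End state LOAD is accepting.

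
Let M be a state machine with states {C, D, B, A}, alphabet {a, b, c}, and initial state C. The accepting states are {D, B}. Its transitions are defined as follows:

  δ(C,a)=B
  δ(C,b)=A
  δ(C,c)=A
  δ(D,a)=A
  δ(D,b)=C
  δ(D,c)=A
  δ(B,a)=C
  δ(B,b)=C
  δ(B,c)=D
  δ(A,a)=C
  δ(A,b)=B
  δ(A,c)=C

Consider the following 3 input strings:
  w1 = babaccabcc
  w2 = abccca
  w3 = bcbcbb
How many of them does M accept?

1

w1: Trace: C -b-> A -a-> C -b-> A -a-> C -c-> A -c-> C -a-> B -b-> C -c-> A -c-> C  → end C, rejected
w2: Trace: C -a-> B -b-> C -c-> A -c-> C -c-> A -a-> C  → end C, rejected
w3: Trace: C -b-> A -c-> C -b-> A -c-> C -b-> A -b-> B  → end B, accepted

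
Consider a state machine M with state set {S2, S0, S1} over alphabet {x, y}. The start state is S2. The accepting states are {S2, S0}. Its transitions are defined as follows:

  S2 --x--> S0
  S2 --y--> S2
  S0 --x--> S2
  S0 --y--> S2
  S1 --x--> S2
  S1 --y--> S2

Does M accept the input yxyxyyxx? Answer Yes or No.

Trace: S2 -y-> S2 -x-> S0 -y-> S2 -x-> S0 -y-> S2 -y-> S2 -x-> S0 -x-> S2
End state S2 is accepting.

Yes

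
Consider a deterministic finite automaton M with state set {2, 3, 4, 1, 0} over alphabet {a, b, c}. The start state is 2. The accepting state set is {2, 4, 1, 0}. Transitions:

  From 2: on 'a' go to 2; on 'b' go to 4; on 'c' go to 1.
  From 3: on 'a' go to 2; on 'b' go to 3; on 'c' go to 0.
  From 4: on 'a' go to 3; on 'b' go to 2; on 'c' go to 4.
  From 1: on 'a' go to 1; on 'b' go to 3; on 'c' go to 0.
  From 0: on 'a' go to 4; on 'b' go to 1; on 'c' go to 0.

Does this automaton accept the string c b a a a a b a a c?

Trace: 2 -c-> 1 -b-> 3 -a-> 2 -a-> 2 -a-> 2 -a-> 2 -b-> 4 -a-> 3 -a-> 2 -c-> 1
End state 1 is accepting.

Yes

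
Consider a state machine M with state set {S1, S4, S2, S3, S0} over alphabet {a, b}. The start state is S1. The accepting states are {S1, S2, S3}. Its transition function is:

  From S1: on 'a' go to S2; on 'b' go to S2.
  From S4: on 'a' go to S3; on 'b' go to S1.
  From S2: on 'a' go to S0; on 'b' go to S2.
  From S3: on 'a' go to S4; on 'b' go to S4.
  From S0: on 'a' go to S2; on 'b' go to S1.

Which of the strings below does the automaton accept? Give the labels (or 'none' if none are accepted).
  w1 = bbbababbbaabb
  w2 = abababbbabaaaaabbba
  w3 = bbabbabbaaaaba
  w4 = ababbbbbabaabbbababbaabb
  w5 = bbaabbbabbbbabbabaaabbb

w1, w4, w5

w1: S1 → S2 → S2 → S2 → S0 → S1 → S2 → S2 → S2 → S2 → S0 → S2 → S2 → S2  → end S2, accepted
w2: S1 → S2 → S2 → S0 → S1 → S2 → S2 → S2 → S2 → S0 → S1 → S2 → S0 → S2 → S0 → S2 → S2 → S2 → S2 → S0  → end S0, rejected
w3: S1 → S2 → S2 → S0 → S1 → S2 → S0 → S1 → S2 → S0 → S2 → S0 → S2 → S2 → S0  → end S0, rejected
w4: S1 → S2 → S2 → S0 → S1 → S2 → S2 → S2 → S2 → S0 → S1 → S2 → S0 → S1 → S2 → S2 → S0 → S1 → S2 → S2 → S2 → S0 → S2 → S2 → S2  → end S2, accepted
w5: S1 → S2 → S2 → S0 → S2 → S2 → S2 → S2 → S0 → S1 → S2 → S2 → S2 → S0 → S1 → S2 → S0 → S1 → S2 → S0 → S2 → S2 → S2 → S2  → end S2, accepted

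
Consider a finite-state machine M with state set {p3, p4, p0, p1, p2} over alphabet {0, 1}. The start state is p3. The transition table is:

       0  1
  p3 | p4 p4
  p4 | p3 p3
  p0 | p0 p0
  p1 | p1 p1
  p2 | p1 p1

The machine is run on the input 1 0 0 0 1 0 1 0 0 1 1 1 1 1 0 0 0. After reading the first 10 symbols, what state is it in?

p3 → p4 → p3 → p4 → p3 → p4 → p3 → p4 → p3 → p4 → p3
After 10 symbols: p3.

p3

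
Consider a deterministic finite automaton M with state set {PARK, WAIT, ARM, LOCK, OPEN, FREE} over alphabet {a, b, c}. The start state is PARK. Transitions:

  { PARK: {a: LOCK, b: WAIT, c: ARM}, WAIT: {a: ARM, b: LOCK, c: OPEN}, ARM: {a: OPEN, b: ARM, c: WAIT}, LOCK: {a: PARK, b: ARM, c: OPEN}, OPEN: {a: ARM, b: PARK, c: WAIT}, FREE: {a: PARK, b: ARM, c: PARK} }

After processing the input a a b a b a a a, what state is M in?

start at PARK
read 'a': PARK → LOCK
read 'a': LOCK → PARK
read 'b': PARK → WAIT
read 'a': WAIT → ARM
read 'b': ARM → ARM
read 'a': ARM → OPEN
read 'a': OPEN → ARM
read 'a': ARM → OPEN

OPEN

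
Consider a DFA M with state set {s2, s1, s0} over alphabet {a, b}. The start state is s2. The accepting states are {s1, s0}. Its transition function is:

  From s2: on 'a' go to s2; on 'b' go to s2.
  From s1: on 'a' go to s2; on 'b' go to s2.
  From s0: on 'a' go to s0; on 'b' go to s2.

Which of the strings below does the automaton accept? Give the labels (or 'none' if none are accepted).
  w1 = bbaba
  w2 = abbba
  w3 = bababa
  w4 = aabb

none

w1:
  start at s2
  read 'b': s2 → s2
  read 'b': s2 → s2
  read 'a': s2 → s2
  read 'b': s2 → s2
  read 'a': s2 → s2
  end s2, rejected
w2:
  start at s2
  read 'a': s2 → s2
  read 'b': s2 → s2
  read 'b': s2 → s2
  read 'b': s2 → s2
  read 'a': s2 → s2
  end s2, rejected
w3:
  start at s2
  read 'b': s2 → s2
  read 'a': s2 → s2
  read 'b': s2 → s2
  read 'a': s2 → s2
  read 'b': s2 → s2
  read 'a': s2 → s2
  end s2, rejected
w4:
  start at s2
  read 'a': s2 → s2
  read 'a': s2 → s2
  read 'b': s2 → s2
  read 'b': s2 → s2
  end s2, rejected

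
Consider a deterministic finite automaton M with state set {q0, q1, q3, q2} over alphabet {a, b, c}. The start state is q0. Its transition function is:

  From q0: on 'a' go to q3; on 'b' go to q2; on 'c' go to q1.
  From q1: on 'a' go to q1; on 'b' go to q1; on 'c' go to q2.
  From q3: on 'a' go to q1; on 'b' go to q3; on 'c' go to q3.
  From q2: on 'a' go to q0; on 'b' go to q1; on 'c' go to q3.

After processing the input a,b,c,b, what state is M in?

start at q0
read 'a': q0 → q3
read 'b': q3 → q3
read 'c': q3 → q3
read 'b': q3 → q3

q3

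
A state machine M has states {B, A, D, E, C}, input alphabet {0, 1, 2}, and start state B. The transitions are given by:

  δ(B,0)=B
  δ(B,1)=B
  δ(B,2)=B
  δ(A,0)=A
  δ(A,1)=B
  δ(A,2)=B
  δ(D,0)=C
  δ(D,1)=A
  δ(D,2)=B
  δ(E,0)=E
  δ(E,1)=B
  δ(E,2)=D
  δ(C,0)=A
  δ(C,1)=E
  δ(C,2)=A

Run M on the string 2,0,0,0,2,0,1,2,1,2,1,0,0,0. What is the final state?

B

B → B → B → B → B → B → B → B → B → B → B → B → B → B → B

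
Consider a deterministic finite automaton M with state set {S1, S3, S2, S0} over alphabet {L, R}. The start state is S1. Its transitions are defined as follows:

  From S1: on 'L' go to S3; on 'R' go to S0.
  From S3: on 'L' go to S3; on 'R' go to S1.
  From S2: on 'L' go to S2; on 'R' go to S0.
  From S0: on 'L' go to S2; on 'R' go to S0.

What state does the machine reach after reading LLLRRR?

S0

S1 → S3 → S3 → S3 → S1 → S0 → S0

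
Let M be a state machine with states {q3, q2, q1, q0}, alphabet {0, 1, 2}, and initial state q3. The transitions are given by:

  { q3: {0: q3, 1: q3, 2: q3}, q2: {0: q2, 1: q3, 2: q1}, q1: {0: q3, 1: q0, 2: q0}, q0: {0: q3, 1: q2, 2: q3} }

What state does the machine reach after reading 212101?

start at q3
read '2': q3 → q3
read '1': q3 → q3
read '2': q3 → q3
read '1': q3 → q3
read '0': q3 → q3
read '1': q3 → q3

q3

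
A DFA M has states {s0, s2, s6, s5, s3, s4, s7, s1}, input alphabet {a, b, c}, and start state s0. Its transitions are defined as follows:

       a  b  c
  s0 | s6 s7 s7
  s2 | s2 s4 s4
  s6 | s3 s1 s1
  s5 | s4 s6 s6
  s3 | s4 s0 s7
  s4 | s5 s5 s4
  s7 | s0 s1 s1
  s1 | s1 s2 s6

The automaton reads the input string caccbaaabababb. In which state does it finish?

Trace: s0 -c-> s7 -a-> s0 -c-> s7 -c-> s1 -b-> s2 -a-> s2 -a-> s2 -a-> s2 -b-> s4 -a-> s5 -b-> s6 -a-> s3 -b-> s0 -b-> s7

s7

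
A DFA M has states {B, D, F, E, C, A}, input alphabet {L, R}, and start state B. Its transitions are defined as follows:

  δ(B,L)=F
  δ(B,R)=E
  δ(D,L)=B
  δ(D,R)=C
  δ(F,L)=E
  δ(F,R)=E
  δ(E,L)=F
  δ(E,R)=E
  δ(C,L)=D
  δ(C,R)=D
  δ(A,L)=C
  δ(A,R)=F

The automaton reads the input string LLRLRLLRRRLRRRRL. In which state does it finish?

F

Trace: B -L-> F -L-> E -R-> E -L-> F -R-> E -L-> F -L-> E -R-> E -R-> E -R-> E -L-> F -R-> E -R-> E -R-> E -R-> E -L-> F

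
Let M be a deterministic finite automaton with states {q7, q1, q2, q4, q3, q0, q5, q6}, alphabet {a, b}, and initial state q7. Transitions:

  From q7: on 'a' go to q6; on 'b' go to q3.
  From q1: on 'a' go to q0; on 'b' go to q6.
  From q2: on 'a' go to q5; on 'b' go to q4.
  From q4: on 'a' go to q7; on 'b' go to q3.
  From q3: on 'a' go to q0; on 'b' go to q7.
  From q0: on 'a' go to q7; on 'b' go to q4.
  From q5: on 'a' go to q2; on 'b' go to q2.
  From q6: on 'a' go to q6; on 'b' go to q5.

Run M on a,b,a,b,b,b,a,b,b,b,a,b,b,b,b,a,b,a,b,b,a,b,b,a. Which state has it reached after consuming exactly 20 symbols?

start at q7
read 'a': q7 → q6
read 'b': q6 → q5
read 'a': q5 → q2
read 'b': q2 → q4
read 'b': q4 → q3
read 'b': q3 → q7
read 'a': q7 → q6
read 'b': q6 → q5
read 'b': q5 → q2
read 'b': q2 → q4
read 'a': q4 → q7
read 'b': q7 → q3
read 'b': q3 → q7
read 'b': q7 → q3
read 'b': q3 → q7
read 'a': q7 → q6
read 'b': q6 → q5
read 'a': q5 → q2
read 'b': q2 → q4
read 'b': q4 → q3
After 20 symbols: q3.

q3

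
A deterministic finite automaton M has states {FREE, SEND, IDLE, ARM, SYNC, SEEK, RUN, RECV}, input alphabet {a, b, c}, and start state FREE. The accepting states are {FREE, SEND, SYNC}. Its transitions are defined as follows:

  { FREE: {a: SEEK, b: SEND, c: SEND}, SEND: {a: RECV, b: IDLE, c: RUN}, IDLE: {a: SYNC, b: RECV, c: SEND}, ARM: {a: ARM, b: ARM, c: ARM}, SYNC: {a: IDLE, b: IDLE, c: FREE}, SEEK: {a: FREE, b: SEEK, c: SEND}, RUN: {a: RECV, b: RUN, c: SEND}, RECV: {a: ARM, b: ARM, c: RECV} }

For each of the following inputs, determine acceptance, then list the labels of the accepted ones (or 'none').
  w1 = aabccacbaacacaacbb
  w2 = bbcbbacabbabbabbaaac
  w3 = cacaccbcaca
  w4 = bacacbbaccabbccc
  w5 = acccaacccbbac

w1:
  start at FREE
  read 'a': FREE → SEEK
  read 'a': SEEK → FREE
  read 'b': FREE → SEND
  read 'c': SEND → RUN
  read 'c': RUN → SEND
  read 'a': SEND → RECV
  read 'c': RECV → RECV
  read 'b': RECV → ARM
  read 'a': ARM → ARM
  read 'a': ARM → ARM
  read 'c': ARM → ARM
  read 'a': ARM → ARM
  read 'c': ARM → ARM
  read 'a': ARM → ARM
  read 'a': ARM → ARM
  read 'c': ARM → ARM
  read 'b': ARM → ARM
  read 'b': ARM → ARM
  end ARM, rejected
w2:
  start at FREE
  read 'b': FREE → SEND
  read 'b': SEND → IDLE
  read 'c': IDLE → SEND
  read 'b': SEND → IDLE
  read 'b': IDLE → RECV
  read 'a': RECV → ARM
  read 'c': ARM → ARM
  read 'a': ARM → ARM
  read 'b': ARM → ARM
  read 'b': ARM → ARM
  read 'a': ARM → ARM
  read 'b': ARM → ARM
  read 'b': ARM → ARM
  read 'a': ARM → ARM
  read 'b': ARM → ARM
  read 'b': ARM → ARM
  read 'a': ARM → ARM
  read 'a': ARM → ARM
  read 'a': ARM → ARM
  read 'c': ARM → ARM
  end ARM, rejected
w3:
  start at FREE
  read 'c': FREE → SEND
  read 'a': SEND → RECV
  read 'c': RECV → RECV
  read 'a': RECV → ARM
  read 'c': ARM → ARM
  read 'c': ARM → ARM
  read 'b': ARM → ARM
  read 'c': ARM → ARM
  read 'a': ARM → ARM
  read 'c': ARM → ARM
  read 'a': ARM → ARM
  end ARM, rejected
w4:
  start at FREE
  read 'b': FREE → SEND
  read 'a': SEND → RECV
  read 'c': RECV → RECV
  read 'a': RECV → ARM
  read 'c': ARM → ARM
  read 'b': ARM → ARM
  read 'b': ARM → ARM
  read 'a': ARM → ARM
  read 'c': ARM → ARM
  read 'c': ARM → ARM
  read 'a': ARM → ARM
  read 'b': ARM → ARM
  read 'b': ARM → ARM
  read 'c': ARM → ARM
  read 'c': ARM → ARM
  read 'c': ARM → ARM
  end ARM, rejected
w5:
  start at FREE
  read 'a': FREE → SEEK
  read 'c': SEEK → SEND
  read 'c': SEND → RUN
  read 'c': RUN → SEND
  read 'a': SEND → RECV
  read 'a': RECV → ARM
  read 'c': ARM → ARM
  read 'c': ARM → ARM
  read 'c': ARM → ARM
  read 'b': ARM → ARM
  read 'b': ARM → ARM
  read 'a': ARM → ARM
  read 'c': ARM → ARM
  end ARM, rejected

none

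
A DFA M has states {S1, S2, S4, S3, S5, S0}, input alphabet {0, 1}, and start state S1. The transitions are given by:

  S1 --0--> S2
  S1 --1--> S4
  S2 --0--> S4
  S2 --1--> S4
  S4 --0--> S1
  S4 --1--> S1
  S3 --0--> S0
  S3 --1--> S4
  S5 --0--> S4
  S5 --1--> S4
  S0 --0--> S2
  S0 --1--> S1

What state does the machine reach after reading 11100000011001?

S1 → S4 → S1 → S4 → S1 → S2 → S4 → S1 → S2 → S4 → S1 → S4 → S1 → S2 → S4

S4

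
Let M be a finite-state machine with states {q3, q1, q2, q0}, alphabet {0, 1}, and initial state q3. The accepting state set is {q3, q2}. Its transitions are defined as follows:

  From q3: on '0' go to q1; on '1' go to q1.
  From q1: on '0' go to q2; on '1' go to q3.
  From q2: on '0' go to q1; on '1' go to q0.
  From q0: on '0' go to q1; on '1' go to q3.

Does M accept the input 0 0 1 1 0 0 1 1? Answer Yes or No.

Trace: q3 -0-> q1 -0-> q2 -1-> q0 -1-> q3 -0-> q1 -0-> q2 -1-> q0 -1-> q3
End state q3 is accepting.

Yes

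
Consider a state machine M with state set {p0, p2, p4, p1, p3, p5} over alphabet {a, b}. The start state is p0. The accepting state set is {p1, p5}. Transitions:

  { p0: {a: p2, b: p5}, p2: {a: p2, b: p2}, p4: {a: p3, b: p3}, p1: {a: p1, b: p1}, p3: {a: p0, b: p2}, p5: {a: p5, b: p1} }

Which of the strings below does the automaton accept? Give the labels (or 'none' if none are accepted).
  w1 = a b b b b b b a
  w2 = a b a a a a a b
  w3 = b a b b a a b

w1:
  start at p0
  read 'a': p0 → p2
  read 'b': p2 → p2
  read 'b': p2 → p2
  read 'b': p2 → p2
  read 'b': p2 → p2
  read 'b': p2 → p2
  read 'b': p2 → p2
  read 'a': p2 → p2
  end p2, rejected
w2:
  start at p0
  read 'a': p0 → p2
  read 'b': p2 → p2
  read 'a': p2 → p2
  read 'a': p2 → p2
  read 'a': p2 → p2
  read 'a': p2 → p2
  read 'a': p2 → p2
  read 'b': p2 → p2
  end p2, rejected
w3:
  start at p0
  read 'b': p0 → p5
  read 'a': p5 → p5
  read 'b': p5 → p1
  read 'b': p1 → p1
  read 'a': p1 → p1
  read 'a': p1 → p1
  read 'b': p1 → p1
  end p1, accepted

w3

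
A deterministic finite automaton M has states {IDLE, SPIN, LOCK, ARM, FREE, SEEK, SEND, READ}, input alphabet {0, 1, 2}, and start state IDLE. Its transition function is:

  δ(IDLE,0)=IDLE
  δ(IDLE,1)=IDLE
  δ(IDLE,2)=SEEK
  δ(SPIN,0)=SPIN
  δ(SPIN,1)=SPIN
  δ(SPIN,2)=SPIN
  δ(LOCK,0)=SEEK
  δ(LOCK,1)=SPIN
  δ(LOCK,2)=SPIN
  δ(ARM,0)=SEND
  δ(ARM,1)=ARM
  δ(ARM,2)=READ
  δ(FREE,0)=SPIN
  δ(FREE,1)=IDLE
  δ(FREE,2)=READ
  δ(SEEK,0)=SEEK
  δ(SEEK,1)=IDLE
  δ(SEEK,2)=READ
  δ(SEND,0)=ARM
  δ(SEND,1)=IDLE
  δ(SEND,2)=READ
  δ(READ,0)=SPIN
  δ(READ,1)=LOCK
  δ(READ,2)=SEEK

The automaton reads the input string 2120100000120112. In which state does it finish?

SEEK

start at IDLE
read '2': IDLE → SEEK
read '1': SEEK → IDLE
read '2': IDLE → SEEK
read '0': SEEK → SEEK
read '1': SEEK → IDLE
read '0': IDLE → IDLE
read '0': IDLE → IDLE
read '0': IDLE → IDLE
read '0': IDLE → IDLE
read '0': IDLE → IDLE
read '1': IDLE → IDLE
read '2': IDLE → SEEK
read '0': SEEK → SEEK
read '1': SEEK → IDLE
read '1': IDLE → IDLE
read '2': IDLE → SEEK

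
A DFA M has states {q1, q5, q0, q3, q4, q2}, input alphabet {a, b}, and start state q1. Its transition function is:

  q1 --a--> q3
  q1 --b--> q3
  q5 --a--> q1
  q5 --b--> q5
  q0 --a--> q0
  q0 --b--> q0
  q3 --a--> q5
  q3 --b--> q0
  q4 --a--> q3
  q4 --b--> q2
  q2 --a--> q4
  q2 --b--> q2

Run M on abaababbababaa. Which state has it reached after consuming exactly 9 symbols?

q1 → q3 → q0 → q0 → q0 → q0 → q0 → q0 → q0 → q0
After 9 symbols: q0.

q0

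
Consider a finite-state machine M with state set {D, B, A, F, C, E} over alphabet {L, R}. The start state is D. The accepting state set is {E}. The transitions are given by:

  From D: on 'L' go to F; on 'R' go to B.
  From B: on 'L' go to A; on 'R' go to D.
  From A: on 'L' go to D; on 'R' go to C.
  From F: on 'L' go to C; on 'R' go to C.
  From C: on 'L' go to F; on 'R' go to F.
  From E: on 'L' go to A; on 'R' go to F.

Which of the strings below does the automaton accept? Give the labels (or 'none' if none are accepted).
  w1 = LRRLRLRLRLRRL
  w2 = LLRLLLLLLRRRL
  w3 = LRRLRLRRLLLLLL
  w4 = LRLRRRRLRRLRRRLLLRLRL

w1: Trace: D -L-> F -R-> C -R-> F -L-> C -R-> F -L-> C -R-> F -L-> C -R-> F -L-> C -R-> F -R-> C -L-> F  → end F, rejected
w2: Trace: D -L-> F -L-> C -R-> F -L-> C -L-> F -L-> C -L-> F -L-> C -L-> F -R-> C -R-> F -R-> C -L-> F  → end F, rejected
w3: Trace: D -L-> F -R-> C -R-> F -L-> C -R-> F -L-> C -R-> F -R-> C -L-> F -L-> C -L-> F -L-> C -L-> F -L-> C  → end C, rejected
w4: Trace: D -L-> F -R-> C -L-> F -R-> C -R-> F -R-> C -R-> F -L-> C -R-> F -R-> C -L-> F -R-> C -R-> F -R-> C -L-> F -L-> C -L-> F -R-> C -L-> F -R-> C -L-> F  → end F, rejected

none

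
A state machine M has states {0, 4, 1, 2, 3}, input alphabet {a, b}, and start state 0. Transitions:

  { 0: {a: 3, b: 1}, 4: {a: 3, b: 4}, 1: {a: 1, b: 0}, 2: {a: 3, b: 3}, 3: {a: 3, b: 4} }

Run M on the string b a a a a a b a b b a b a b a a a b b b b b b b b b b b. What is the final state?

Trace: 0 -b-> 1 -a-> 1 -a-> 1 -a-> 1 -a-> 1 -a-> 1 -b-> 0 -a-> 3 -b-> 4 -b-> 4 -a-> 3 -b-> 4 -a-> 3 -b-> 4 -a-> 3 -a-> 3 -a-> 3 -b-> 4 -b-> 4 -b-> 4 -b-> 4 -b-> 4 -b-> 4 -b-> 4 -b-> 4 -b-> 4 -b-> 4 -b-> 4

4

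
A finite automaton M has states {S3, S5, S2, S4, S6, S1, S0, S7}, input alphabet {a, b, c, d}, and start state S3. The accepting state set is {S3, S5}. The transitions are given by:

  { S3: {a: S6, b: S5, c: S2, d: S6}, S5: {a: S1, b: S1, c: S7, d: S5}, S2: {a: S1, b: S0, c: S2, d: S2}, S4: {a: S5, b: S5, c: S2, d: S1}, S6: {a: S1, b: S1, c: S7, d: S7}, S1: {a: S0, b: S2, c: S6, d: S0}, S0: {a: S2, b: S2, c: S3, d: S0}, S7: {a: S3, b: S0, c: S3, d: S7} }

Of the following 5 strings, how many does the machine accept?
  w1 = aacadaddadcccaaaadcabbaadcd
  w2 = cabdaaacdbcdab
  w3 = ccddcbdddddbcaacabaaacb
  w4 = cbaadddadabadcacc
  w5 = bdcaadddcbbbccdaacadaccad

1

w1:
  start at S3
  read 'a': S3 → S6
  read 'a': S6 → S1
  read 'c': S1 → S6
  read 'a': S6 → S1
  read 'd': S1 → S0
  read 'a': S0 → S2
  read 'd': S2 → S2
  read 'd': S2 → S2
  read 'a': S2 → S1
  read 'd': S1 → S0
  read 'c': S0 → S3
  read 'c': S3 → S2
  read 'c': S2 → S2
  read 'a': S2 → S1
  read 'a': S1 → S0
  read 'a': S0 → S2
  read 'a': S2 → S1
  read 'd': S1 → S0
  read 'c': S0 → S3
  read 'a': S3 → S6
  read 'b': S6 → S1
  read 'b': S1 → S2
  read 'a': S2 → S1
  read 'a': S1 → S0
  read 'd': S0 → S0
  read 'c': S0 → S3
  read 'd': S3 → S6
  end S6, rejected
w2:
  start at S3
  read 'c': S3 → S2
  read 'a': S2 → S1
  read 'b': S1 → S2
  read 'd': S2 → S2
  read 'a': S2 → S1
  read 'a': S1 → S0
  read 'a': S0 → S2
  read 'c': S2 → S2
  read 'd': S2 → S2
  read 'b': S2 → S0
  read 'c': S0 → S3
  read 'd': S3 → S6
  read 'a': S6 → S1
  read 'b': S1 → S2
  end S2, rejected
w3:
  start at S3
  read 'c': S3 → S2
  read 'c': S2 → S2
  read 'd': S2 → S2
  read 'd': S2 → S2
  read 'c': S2 → S2
  read 'b': S2 → S0
  read 'd': S0 → S0
  read 'd': S0 → S0
  read 'd': S0 → S0
  read 'd': S0 → S0
  read 'd': S0 → S0
  read 'b': S0 → S2
  read 'c': S2 → S2
  read 'a': S2 → S1
  read 'a': S1 → S0
  read 'c': S0 → S3
  read 'a': S3 → S6
  read 'b': S6 → S1
  read 'a': S1 → S0
  read 'a': S0 → S2
  read 'a': S2 → S1
  read 'c': S1 → S6
  read 'b': S6 → S1
  end S1, rejected
w4:
  start at S3
  read 'c': S3 → S2
  read 'b': S2 → S0
  read 'a': S0 → S2
  read 'a': S2 → S1
  read 'd': S1 → S0
  read 'd': S0 → S0
  read 'd': S0 → S0
  read 'a': S0 → S2
  read 'd': S2 → S2
  read 'a': S2 → S1
  read 'b': S1 → S2
  read 'a': S2 → S1
  read 'd': S1 → S0
  read 'c': S0 → S3
  read 'a': S3 → S6
  read 'c': S6 → S7
  read 'c': S7 → S3
  end S3, accepted
w5:
  start at S3
  read 'b': S3 → S5
  read 'd': S5 → S5
  read 'c': S5 → S7
  read 'a': S7 → S3
  read 'a': S3 → S6
  read 'd': S6 → S7
  read 'd': S7 → S7
  read 'd': S7 → S7
  read 'c': S7 → S3
  read 'b': S3 → S5
  read 'b': S5 → S1
  read 'b': S1 → S2
  read 'c': S2 → S2
  read 'c': S2 → S2
  read 'd': S2 → S2
  read 'a': S2 → S1
  read 'a': S1 → S0
  read 'c': S0 → S3
  read 'a': S3 → S6
  read 'd': S6 → S7
  read 'a': S7 → S3
  read 'c': S3 → S2
  read 'c': S2 → S2
  read 'a': S2 → S1
  read 'd': S1 → S0
  end S0, rejected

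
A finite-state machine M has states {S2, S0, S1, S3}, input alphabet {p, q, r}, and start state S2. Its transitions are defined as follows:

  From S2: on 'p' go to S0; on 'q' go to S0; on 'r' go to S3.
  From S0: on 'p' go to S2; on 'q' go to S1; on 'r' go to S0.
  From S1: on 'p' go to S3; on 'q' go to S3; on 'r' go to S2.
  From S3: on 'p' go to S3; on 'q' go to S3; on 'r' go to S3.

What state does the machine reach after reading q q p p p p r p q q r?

S2 → S0 → S1 → S3 → S3 → S3 → S3 → S3 → S3 → S3 → S3 → S3

S3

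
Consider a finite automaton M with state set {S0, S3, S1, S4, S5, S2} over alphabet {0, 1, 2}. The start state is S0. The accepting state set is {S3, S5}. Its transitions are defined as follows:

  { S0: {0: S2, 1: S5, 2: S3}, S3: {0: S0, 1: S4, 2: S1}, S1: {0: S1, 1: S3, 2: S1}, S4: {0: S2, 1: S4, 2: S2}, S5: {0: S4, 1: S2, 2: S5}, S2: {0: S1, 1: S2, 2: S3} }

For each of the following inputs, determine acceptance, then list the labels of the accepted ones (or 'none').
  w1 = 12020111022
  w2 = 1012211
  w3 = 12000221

w1:
  start at S0
  read '1': S0 → S5
  read '2': S5 → S5
  read '0': S5 → S4
  read '2': S4 → S2
  read '0': S2 → S1
  read '1': S1 → S3
  read '1': S3 → S4
  read '1': S4 → S4
  read '0': S4 → S2
  read '2': S2 → S3
  read '2': S3 → S1
  end S1, rejected
w2:
  start at S0
  read '1': S0 → S5
  read '0': S5 → S4
  read '1': S4 → S4
  read '2': S4 → S2
  read '2': S2 → S3
  read '1': S3 → S4
  read '1': S4 → S4
  end S4, rejected
w3:
  start at S0
  read '1': S0 → S5
  read '2': S5 → S5
  read '0': S5 → S4
  read '0': S4 → S2
  read '0': S2 → S1
  read '2': S1 → S1
  read '2': S1 → S1
  read '1': S1 → S3
  end S3, accepted

w3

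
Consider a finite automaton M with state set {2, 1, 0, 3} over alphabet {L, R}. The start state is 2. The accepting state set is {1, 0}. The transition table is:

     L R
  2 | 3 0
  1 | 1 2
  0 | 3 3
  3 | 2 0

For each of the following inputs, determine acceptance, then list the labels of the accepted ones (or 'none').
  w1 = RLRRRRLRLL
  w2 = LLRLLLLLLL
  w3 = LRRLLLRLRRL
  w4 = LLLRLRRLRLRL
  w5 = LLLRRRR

w1: 2 → 0 → 3 → 0 → 3 → 0 → 3 → 2 → 0 → 3 → 2  → end 2, rejected
w2: 2 → 3 → 2 → 0 → 3 → 2 → 3 → 2 → 3 → 2 → 3  → end 3, rejected
w3: 2 → 3 → 0 → 3 → 2 → 3 → 2 → 0 → 3 → 0 → 3 → 2  → end 2, rejected
w4: 2 → 3 → 2 → 3 → 0 → 3 → 0 → 3 → 2 → 0 → 3 → 0 → 3  → end 3, rejected
w5: 2 → 3 → 2 → 3 → 0 → 3 → 0 → 3  → end 3, rejected

none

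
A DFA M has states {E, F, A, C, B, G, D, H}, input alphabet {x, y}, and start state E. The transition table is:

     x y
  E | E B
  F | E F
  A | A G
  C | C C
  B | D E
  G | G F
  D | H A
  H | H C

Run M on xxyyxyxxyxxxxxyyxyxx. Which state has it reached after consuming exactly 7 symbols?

D

Trace: E -x-> E -x-> E -y-> B -y-> E -x-> E -y-> B -x-> D
After 7 symbols: D.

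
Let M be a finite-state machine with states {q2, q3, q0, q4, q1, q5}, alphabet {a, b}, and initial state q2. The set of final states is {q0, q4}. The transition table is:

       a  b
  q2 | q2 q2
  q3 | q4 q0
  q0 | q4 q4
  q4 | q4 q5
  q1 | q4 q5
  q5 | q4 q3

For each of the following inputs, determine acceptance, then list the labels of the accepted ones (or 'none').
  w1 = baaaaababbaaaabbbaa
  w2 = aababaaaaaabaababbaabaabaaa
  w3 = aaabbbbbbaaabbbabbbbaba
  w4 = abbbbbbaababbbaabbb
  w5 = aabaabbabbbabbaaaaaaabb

w1: Trace: q2 -b-> q2 -a-> q2 -a-> q2 -a-> q2 -a-> q2 -a-> q2 -b-> q2 -a-> q2 -b-> q2 -b-> q2 -a-> q2 -a-> q2 -a-> q2 -a-> q2 -b-> q2 -b-> q2 -b-> q2 -a-> q2 -a-> q2  → end q2, rejected
w2: Trace: q2 -a-> q2 -a-> q2 -b-> q2 -a-> q2 -b-> q2 -a-> q2 -a-> q2 -a-> q2 -a-> q2 -a-> q2 -a-> q2 -b-> q2 -a-> q2 -a-> q2 -b-> q2 -a-> q2 -b-> q2 -b-> q2 -a-> q2 -a-> q2 -b-> q2 -a-> q2 -a-> q2 -b-> q2 -a-> q2 -a-> q2 -a-> q2  → end q2, rejected
w3: Trace: q2 -a-> q2 -a-> q2 -a-> q2 -b-> q2 -b-> q2 -b-> q2 -b-> q2 -b-> q2 -b-> q2 -a-> q2 -a-> q2 -a-> q2 -b-> q2 -b-> q2 -b-> q2 -a-> q2 -b-> q2 -b-> q2 -b-> q2 -b-> q2 -a-> q2 -b-> q2 -a-> q2  → end q2, rejected
w4: Trace: q2 -a-> q2 -b-> q2 -b-> q2 -b-> q2 -b-> q2 -b-> q2 -b-> q2 -a-> q2 -a-> q2 -b-> q2 -a-> q2 -b-> q2 -b-> q2 -b-> q2 -a-> q2 -a-> q2 -b-> q2 -b-> q2 -b-> q2  → end q2, rejected
w5: Trace: q2 -a-> q2 -a-> q2 -b-> q2 -a-> q2 -a-> q2 -b-> q2 -b-> q2 -a-> q2 -b-> q2 -b-> q2 -b-> q2 -a-> q2 -b-> q2 -b-> q2 -a-> q2 -a-> q2 -a-> q2 -a-> q2 -a-> q2 -a-> q2 -a-> q2 -b-> q2 -b-> q2  → end q2, rejected

none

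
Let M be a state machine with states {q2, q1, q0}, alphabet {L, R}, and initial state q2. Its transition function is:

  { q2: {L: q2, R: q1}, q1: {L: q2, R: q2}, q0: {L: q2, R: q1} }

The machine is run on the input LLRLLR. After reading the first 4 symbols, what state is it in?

start at q2
read 'L': q2 → q2
read 'L': q2 → q2
read 'R': q2 → q1
read 'L': q1 → q2
After 4 symbols: q2.

q2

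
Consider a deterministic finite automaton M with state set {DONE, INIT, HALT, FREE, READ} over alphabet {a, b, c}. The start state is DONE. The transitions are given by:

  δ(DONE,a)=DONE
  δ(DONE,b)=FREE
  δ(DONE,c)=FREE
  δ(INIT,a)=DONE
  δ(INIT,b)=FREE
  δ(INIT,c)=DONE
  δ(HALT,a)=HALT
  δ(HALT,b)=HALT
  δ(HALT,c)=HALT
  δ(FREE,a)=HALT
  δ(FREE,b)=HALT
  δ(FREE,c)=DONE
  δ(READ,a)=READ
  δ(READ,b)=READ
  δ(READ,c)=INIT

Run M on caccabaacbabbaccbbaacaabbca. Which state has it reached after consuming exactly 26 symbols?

start at DONE
read 'c': DONE → FREE
read 'a': FREE → HALT
read 'c': HALT → HALT
read 'c': HALT → HALT
read 'a': HALT → HALT
read 'b': HALT → HALT
read 'a': HALT → HALT
read 'a': HALT → HALT
read 'c': HALT → HALT
read 'b': HALT → HALT
read 'a': HALT → HALT
read 'b': HALT → HALT
read 'b': HALT → HALT
read 'a': HALT → HALT
read 'c': HALT → HALT
read 'c': HALT → HALT
read 'b': HALT → HALT
read 'b': HALT → HALT
read 'a': HALT → HALT
read 'a': HALT → HALT
read 'c': HALT → HALT
read 'a': HALT → HALT
read 'a': HALT → HALT
read 'b': HALT → HALT
read 'b': HALT → HALT
read 'c': HALT → HALT
After 26 symbols: HALT.

HALT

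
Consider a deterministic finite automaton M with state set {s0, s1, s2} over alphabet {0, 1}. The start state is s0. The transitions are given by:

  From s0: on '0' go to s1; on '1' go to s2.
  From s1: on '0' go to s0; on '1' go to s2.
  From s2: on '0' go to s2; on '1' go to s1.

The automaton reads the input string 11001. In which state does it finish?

start at s0
read '1': s0 → s2
read '1': s2 → s1
read '0': s1 → s0
read '0': s0 → s1
read '1': s1 → s2

s2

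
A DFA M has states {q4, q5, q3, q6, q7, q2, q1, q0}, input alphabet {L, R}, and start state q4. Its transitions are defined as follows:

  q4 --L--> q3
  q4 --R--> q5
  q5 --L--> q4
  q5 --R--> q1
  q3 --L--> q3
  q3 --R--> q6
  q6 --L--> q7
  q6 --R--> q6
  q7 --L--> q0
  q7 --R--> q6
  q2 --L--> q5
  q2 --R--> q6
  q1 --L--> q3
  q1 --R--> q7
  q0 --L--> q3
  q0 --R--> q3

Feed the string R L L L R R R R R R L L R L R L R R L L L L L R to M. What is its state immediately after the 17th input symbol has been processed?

q6

q4 → q5 → q4 → q3 → q3 → q6 → q6 → q6 → q6 → q6 → q6 → q7 → q0 → q3 → q3 → q6 → q7 → q6
After 17 symbols: q6.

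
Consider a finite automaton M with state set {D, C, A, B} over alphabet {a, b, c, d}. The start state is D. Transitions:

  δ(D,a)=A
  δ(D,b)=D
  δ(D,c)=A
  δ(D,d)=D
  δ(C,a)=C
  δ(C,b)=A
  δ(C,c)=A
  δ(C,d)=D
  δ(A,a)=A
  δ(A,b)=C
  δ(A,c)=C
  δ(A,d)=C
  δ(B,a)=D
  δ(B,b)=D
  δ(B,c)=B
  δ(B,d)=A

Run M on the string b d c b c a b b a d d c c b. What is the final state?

A

D → D → D → A → C → A → A → C → A → A → C → D → A → C → A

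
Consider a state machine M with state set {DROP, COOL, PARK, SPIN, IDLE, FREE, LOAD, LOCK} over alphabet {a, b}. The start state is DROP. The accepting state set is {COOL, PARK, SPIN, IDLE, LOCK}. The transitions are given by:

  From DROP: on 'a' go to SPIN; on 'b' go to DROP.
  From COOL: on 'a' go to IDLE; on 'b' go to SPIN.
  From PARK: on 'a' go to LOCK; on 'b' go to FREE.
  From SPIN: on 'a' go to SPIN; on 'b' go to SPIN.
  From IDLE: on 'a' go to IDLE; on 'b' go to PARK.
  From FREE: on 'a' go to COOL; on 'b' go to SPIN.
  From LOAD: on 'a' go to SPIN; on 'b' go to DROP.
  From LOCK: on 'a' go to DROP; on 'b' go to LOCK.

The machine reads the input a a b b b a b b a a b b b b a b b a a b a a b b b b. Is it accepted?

Trace: DROP -a-> SPIN -a-> SPIN -b-> SPIN -b-> SPIN -b-> SPIN -a-> SPIN -b-> SPIN -b-> SPIN -a-> SPIN -a-> SPIN -b-> SPIN -b-> SPIN -b-> SPIN -b-> SPIN -a-> SPIN -b-> SPIN -b-> SPIN -a-> SPIN -a-> SPIN -b-> SPIN -a-> SPIN -a-> SPIN -b-> SPIN -b-> SPIN -b-> SPIN -b-> SPIN
End state SPIN is accepting.

Yes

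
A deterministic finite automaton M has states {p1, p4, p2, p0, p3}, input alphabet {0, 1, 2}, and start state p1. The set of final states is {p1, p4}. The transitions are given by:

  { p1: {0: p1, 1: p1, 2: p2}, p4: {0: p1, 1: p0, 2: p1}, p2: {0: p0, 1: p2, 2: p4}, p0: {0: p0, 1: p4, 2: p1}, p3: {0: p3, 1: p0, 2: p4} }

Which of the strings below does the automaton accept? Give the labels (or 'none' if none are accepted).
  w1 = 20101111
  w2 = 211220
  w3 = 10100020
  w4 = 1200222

w1:
  start at p1
  read '2': p1 → p2
  read '0': p2 → p0
  read '1': p0 → p4
  read '0': p4 → p1
  read '1': p1 → p1
  read '1': p1 → p1
  read '1': p1 → p1
  read '1': p1 → p1
  end p1, accepted
w2:
  start at p1
  read '2': p1 → p2
  read '1': p2 → p2
  read '1': p2 → p2
  read '2': p2 → p4
  read '2': p4 → p1
  read '0': p1 → p1
  end p1, accepted
w3:
  start at p1
  read '1': p1 → p1
  read '0': p1 → p1
  read '1': p1 → p1
  read '0': p1 → p1
  read '0': p1 → p1
  read '0': p1 → p1
  read '2': p1 → p2
  read '0': p2 → p0
  end p0, rejected
w4:
  start at p1
  read '1': p1 → p1
  read '2': p1 → p2
  read '0': p2 → p0
  read '0': p0 → p0
  read '2': p0 → p1
  read '2': p1 → p2
  read '2': p2 → p4
  end p4, accepted

w1, w2, w4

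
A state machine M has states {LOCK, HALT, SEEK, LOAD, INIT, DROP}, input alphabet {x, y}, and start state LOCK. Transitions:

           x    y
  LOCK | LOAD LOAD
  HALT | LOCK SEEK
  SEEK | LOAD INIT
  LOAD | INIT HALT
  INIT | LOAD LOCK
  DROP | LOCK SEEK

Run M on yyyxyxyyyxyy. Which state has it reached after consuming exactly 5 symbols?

HALT

start at LOCK
read 'y': LOCK → LOAD
read 'y': LOAD → HALT
read 'y': HALT → SEEK
read 'x': SEEK → LOAD
read 'y': LOAD → HALT
After 5 symbols: HALT.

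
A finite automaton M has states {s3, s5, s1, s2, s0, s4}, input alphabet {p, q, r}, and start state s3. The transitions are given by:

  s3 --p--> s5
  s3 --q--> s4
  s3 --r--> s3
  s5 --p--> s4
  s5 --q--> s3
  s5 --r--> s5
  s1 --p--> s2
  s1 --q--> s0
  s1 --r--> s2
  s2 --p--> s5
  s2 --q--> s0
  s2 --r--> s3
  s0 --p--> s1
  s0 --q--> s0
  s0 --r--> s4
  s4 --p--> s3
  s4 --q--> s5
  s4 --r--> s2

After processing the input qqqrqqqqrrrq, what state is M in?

s3 → s4 → s5 → s3 → s3 → s4 → s5 → s3 → s4 → s2 → s3 → s3 → s4

s4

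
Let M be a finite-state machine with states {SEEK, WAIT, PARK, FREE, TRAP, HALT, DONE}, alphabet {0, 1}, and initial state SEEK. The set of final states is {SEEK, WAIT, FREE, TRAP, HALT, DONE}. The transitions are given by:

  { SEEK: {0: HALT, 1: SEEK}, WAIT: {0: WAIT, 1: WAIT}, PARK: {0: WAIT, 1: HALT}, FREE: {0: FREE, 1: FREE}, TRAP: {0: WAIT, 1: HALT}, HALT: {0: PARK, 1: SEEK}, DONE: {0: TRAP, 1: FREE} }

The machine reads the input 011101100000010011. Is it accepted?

Trace: SEEK -0-> HALT -1-> SEEK -1-> SEEK -1-> SEEK -0-> HALT -1-> SEEK -1-> SEEK -0-> HALT -0-> PARK -0-> WAIT -0-> WAIT -0-> WAIT -0-> WAIT -1-> WAIT -0-> WAIT -0-> WAIT -1-> WAIT -1-> WAIT
End state WAIT is accepting.

Yes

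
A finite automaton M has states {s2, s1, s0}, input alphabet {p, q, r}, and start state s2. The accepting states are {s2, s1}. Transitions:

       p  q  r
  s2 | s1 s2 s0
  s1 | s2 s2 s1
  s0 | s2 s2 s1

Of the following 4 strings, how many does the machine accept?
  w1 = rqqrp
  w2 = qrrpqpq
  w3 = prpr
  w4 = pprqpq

3

w1:
  start at s2
  read 'r': s2 → s0
  read 'q': s0 → s2
  read 'q': s2 → s2
  read 'r': s2 → s0
  read 'p': s0 → s2
  end s2, accepted
w2:
  start at s2
  read 'q': s2 → s2
  read 'r': s2 → s0
  read 'r': s0 → s1
  read 'p': s1 → s2
  read 'q': s2 → s2
  read 'p': s2 → s1
  read 'q': s1 → s2
  end s2, accepted
w3:
  start at s2
  read 'p': s2 → s1
  read 'r': s1 → s1
  read 'p': s1 → s2
  read 'r': s2 → s0
  end s0, rejected
w4:
  start at s2
  read 'p': s2 → s1
  read 'p': s1 → s2
  read 'r': s2 → s0
  read 'q': s0 → s2
  read 'p': s2 → s1
  read 'q': s1 → s2
  end s2, accepted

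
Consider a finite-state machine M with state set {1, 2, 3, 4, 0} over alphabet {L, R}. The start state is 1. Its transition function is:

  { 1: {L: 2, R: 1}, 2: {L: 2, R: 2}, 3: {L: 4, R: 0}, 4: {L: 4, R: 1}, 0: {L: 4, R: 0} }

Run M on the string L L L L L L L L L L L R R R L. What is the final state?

start at 1
read 'L': 1 → 2
read 'L': 2 → 2
read 'L': 2 → 2
read 'L': 2 → 2
read 'L': 2 → 2
read 'L': 2 → 2
read 'L': 2 → 2
read 'L': 2 → 2
read 'L': 2 → 2
read 'L': 2 → 2
read 'L': 2 → 2
read 'R': 2 → 2
read 'R': 2 → 2
read 'R': 2 → 2
read 'L': 2 → 2

2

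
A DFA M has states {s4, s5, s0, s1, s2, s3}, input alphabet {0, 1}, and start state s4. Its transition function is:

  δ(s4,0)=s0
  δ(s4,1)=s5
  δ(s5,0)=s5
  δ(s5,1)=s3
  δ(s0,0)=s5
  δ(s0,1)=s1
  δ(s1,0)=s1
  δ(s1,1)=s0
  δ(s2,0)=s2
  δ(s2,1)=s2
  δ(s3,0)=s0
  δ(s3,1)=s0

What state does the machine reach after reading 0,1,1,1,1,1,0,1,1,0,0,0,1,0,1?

Trace: s4 -0-> s0 -1-> s1 -1-> s0 -1-> s1 -1-> s0 -1-> s1 -0-> s1 -1-> s0 -1-> s1 -0-> s1 -0-> s1 -0-> s1 -1-> s0 -0-> s5 -1-> s3

s3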